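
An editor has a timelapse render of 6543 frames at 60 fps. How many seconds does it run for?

109.05 seconds

Running time = 6543 / (60) = 109.05 s.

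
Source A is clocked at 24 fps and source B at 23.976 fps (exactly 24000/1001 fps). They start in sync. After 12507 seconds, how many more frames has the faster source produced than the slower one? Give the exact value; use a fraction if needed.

A emits 24 × 12507 = 300168 frames; B emits 24000/1001 × 12507 = 27288000/91.
Difference = 27288/91 frames (≈ 299.8681); B is behind A.

27288/91 frames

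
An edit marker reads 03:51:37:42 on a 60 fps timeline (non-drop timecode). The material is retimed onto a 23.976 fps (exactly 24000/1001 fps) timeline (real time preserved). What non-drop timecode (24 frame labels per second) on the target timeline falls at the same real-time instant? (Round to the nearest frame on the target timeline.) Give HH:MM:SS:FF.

Source frame index: (3×3600 + 51×60 + 37) × 60 + 42 = 833862.
Real time: 833862 / (60) = 138977/10 s.
Target frame: (138977/10) × (24000/1001) = 333544800/1001 ≈ 333211.588 → 333212.
At 24 labels/s: frame 333212 → 03:51:23:20.

03:51:23:20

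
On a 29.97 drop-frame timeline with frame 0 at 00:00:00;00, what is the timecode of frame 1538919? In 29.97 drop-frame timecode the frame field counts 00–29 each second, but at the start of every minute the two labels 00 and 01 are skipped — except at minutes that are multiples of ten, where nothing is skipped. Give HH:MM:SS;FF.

Ten DF minutes hold 17982 frames, so frame 1538919 lies in block 85 (frames 1528470–1546451) with 10449 frames into that block.
The block's first minute is 1800 frames and the rest 1798 each; 10449 frames reaches minute 5, so 85 × 18 + 5 × 2 = 1540 labels have been skipped so far.
Adding those back, label number 1538919 + 1540 = 1540459 at 30 labels/s is 51348 s + 19 f = 14 h 15 min 48 s frame 19, i.e. 14:15:48;19.

14:15:48;19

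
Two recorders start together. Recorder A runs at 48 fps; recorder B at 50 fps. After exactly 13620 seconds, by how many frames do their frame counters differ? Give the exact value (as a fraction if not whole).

27240 frames

A emits 48 × 13620 = 653760 frames; B emits 50 × 13620 = 681000.
Difference = 27240 frames; B is ahead of A.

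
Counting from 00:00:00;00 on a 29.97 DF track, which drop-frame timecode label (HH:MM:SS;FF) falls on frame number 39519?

00:21:58;17

Each 10-minute DF block holds 10 × 60 × 30 − 9 × 2 = 17982 frames. 39519 ÷ 17982 → 2 full blocks, remainder 3555.
Within the partial block the first minute is 1800 frames and each further minute 1798, so 1 further minute boundary passed. Total skipped labels = 18 × 2 + 2 × 1 = 38.
Non-drop label index = 39519 + 38 = 39557; at 30 labels/s that is 00:21:58:17, i.e. DF 00:21:58;17.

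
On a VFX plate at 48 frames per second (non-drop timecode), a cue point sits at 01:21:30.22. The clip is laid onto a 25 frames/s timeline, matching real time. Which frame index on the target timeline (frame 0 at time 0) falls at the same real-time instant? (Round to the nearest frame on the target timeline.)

frame 122261

Source frame index: (1×3600 + 21×60 + 30) × 48 + 22 = 234742.
Real time: 234742 / (48) = 117371/24 s.
Target frame: (117371/24) × (25) = 2934275/24 ≈ 122261.458 → 122261.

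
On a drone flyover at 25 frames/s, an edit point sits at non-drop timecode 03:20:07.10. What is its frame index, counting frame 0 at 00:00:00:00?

Total seconds to the label: (3 × 3600 + 20 × 60 + 7) = 12007.
Frame index = 12007 × 25 + 10 = 300185.

300185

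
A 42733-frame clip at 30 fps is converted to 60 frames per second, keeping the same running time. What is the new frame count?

Target frames = source frames × (target rate / source rate) = 42733 × (60)/(30) = 42733 × 2 = 85466.

85466 frames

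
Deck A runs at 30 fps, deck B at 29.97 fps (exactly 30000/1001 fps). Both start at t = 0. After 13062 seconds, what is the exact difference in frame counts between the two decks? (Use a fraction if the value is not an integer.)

55980/143 frames

A emits 30 × 13062 = 391860 frames; B emits 30000/1001 × 13062 = 55980000/143.
Difference = 55980/143 frames (≈ 391.4685); B is behind A.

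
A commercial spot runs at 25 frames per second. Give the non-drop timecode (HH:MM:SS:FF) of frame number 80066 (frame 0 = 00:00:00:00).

00:53:22:16

80066 ÷ 25 = 3202 full seconds, remainder 16 frames.
3202 s = 0 h 53 min 22 s.
Timecode: 00:53:22:16.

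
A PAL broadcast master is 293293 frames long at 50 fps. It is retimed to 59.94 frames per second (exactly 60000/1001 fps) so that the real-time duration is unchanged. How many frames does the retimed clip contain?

Target frames = source frames × (target rate / source rate) = 293293 × (60000/1001)/(50) = 293293 × 1200/1001 = 351600.

351600 frames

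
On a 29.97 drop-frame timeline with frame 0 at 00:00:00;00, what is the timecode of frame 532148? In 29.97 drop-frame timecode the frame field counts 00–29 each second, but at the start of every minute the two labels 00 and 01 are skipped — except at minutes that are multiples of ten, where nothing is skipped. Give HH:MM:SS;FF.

04:55:56;00

Each 10-minute DF block holds 10 × 60 × 30 − 9 × 2 = 17982 frames. 532148 ÷ 17982 → 29 full blocks, remainder 10670.
Within the partial block the first minute is 1800 frames and each further minute 1798, so 5 further minute boundaries passed. Total skipped labels = 18 × 29 + 2 × 5 = 532.
Non-drop label index = 532148 + 532 = 532680; at 30 labels/s that is 04:55:56:00, i.e. DF 04:55:56;00.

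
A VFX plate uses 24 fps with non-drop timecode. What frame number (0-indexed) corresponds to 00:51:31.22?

Total seconds to the label: (0 × 3600 + 51 × 60 + 31) = 3091.
Frame index = 3091 × 24 + 22 = 74206.

frame 74206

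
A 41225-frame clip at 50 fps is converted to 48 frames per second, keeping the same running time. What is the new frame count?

39576 frames

Target frames = source frames × (target rate / source rate) = 41225 × (48)/(50) = 41225 × 24/25 = 39576.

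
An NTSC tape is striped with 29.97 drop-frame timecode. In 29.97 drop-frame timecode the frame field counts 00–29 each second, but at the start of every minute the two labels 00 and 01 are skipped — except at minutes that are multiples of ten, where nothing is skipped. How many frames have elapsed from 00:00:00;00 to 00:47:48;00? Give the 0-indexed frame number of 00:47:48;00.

85954

As if non-drop at 30 labels/s: (0 × 3600 + 47 × 60 + 48) × 30 + 0 = 86040.
Minute boundaries passed: 47; those not divisible by 10: 47 − 4 = 43; dropped labels = 2 × 43 = 86.
Actual frame index = 86040 − 86 = 85954.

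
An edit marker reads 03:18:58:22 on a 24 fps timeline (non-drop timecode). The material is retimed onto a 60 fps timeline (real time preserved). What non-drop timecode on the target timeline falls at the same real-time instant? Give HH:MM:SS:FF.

Source frame index: (3×3600 + 18×60 + 58) × 24 + 22 = 286534.
Real time: 286534 / (24) = 143267/12 s.
Target frame: (143267/12) × (60) = 716335.
At 60 labels/s: frame 716335 → 03:18:58:55.

03:18:58:55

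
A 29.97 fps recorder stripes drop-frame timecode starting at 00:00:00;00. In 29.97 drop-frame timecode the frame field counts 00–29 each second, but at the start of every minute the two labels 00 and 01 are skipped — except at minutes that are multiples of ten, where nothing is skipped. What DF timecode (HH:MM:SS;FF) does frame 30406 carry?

00:16:54;16

Ten DF minutes hold 17982 frames, so frame 30406 lies in block 1 (frames 17982–35963) with 12424 frames into that block.
The block's first minute is 1800 frames and the rest 1798 each; 12424 frames reaches minute 6, so 1 × 18 + 6 × 2 = 30 labels have been skipped so far.
Adding those back, label number 30406 + 30 = 30436 at 30 labels/s is 1014 s + 16 f = 0 h 16 min 54 s frame 16, i.e. 00:16:54;16.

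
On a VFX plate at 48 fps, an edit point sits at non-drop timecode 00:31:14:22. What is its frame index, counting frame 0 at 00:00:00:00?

Total seconds to the label: (0 × 3600 + 31 × 60 + 14) = 1874.
Frame index = 1874 × 48 + 22 = 89974.

frame 89974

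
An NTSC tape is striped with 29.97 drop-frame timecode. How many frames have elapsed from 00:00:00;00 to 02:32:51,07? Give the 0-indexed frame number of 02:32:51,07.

As if non-drop at 30 labels/s: (2 × 3600 + 32 × 60 + 51) × 30 + 7 = 275137.
Minute boundaries passed: 152; those not divisible by 10: 152 − 15 = 137; dropped labels = 2 × 137 = 274.
Actual frame index = 275137 − 274 = 274863.

274863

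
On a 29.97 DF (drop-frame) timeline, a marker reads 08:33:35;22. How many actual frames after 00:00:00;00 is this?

Complete 10-minute blocks: 51, each 17982 frames → 917082.
Remaining 3 whole minutes in the current block: 1800 + 2 × 1798 = 5396 frames.
Within the current minute: 35 × 30 + 22 − 2 = 1070 (labels ;00/;01 skipped at this minute). Total = 917082 + 5396 + 1070 = 923548.

923548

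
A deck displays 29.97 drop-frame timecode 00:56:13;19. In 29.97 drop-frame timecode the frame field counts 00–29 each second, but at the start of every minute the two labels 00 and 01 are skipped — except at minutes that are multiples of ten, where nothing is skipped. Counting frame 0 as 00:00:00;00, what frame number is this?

101107

As if non-drop at 30 labels/s: (0 × 3600 + 56 × 60 + 13) × 30 + 19 = 101209.
Minute boundaries passed: 56; those not divisible by 10: 56 − 5 = 51; dropped labels = 2 × 51 = 102.
Actual frame index = 101209 − 102 = 101107.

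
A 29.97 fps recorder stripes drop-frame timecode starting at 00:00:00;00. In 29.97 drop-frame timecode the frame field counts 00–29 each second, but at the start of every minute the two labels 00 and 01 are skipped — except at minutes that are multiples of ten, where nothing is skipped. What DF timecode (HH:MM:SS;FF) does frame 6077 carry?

00:03:22;23

Ten DF minutes hold 17982 frames, so frame 6077 lies in block 0 (frames 0–17981) with 6077 frames into that block.
The block's first minute is 1800 frames and the rest 1798 each; 6077 frames reaches minute 3, so 0 × 18 + 3 × 2 = 6 labels have been skipped so far.
Adding those back, label number 6077 + 6 = 6083 at 30 labels/s is 202 s + 23 f = 0 h 3 min 22 s frame 23, i.e. 00:03:22;23.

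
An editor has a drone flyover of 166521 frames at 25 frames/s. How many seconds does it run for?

6660.84 seconds

Running time = 166521 / (25) = 6660.84 s.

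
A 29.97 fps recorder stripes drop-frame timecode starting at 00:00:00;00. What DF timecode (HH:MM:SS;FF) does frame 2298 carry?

00:01:16;20

Each 10-minute DF block holds 10 × 60 × 30 − 9 × 2 = 17982 frames. 2298 ÷ 17982 → 0 full blocks, remainder 2298.
Within the partial block the first minute is 1800 frames and each further minute 1798, so 1 further minute boundary passed. Total skipped labels = 18 × 0 + 2 × 1 = 2.
Non-drop label index = 2298 + 2 = 2300; at 30 labels/s that is 00:01:16:20, i.e. DF 00:01:16;20.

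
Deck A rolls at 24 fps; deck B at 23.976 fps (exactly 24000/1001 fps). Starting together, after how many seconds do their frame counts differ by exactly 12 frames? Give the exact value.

500.5 seconds

The gap grows by |24000/1001 − 24| = 24/1001 frames per second.
Time for a 12-frame gap: 12 ÷ (24/1001) = 500.5 s.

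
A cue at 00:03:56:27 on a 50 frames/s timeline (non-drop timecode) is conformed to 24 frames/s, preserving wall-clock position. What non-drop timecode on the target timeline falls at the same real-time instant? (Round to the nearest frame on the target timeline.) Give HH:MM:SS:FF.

00:03:56:13

Source frame index: (0×3600 + 3×60 + 56) × 50 + 27 = 11827.
Real time: 11827 / (50) = 11827/50 s.
Target frame: (11827/50) × (24) = 141924/25 ≈ 5676.960 → 5677.
At 24 labels/s: frame 5677 → 00:03:56:13.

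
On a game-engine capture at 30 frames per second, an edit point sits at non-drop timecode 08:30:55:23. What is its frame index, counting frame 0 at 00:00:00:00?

919673

Total seconds to the label: (8 × 3600 + 30 × 60 + 55) = 30655.
Frame index = 30655 × 30 + 23 = 919673.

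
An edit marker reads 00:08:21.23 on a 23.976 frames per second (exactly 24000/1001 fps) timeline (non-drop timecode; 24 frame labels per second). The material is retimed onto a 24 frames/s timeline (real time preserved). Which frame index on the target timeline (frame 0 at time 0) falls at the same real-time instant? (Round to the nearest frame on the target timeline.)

frame 12059

Source frame index: (0×3600 + 8×60 + 21) × 24 + 23 = 12047.
Real time: 12047 / (24000/1001) = 12059047/24000 s.
Target frame: (12059047/24000) × (24) = 12059047/1000 ≈ 12059.047 → 12059.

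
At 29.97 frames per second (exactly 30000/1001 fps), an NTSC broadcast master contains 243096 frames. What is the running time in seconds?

8111.3032 seconds

Running time = 243096 / (30000/1001) = 8111.3032 s.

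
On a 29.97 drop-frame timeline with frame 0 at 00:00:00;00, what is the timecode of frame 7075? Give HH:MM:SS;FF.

Each 10-minute DF block holds 10 × 60 × 30 − 9 × 2 = 17982 frames. 7075 ÷ 17982 → 0 full blocks, remainder 7075.
Within the partial block the first minute is 1800 frames and each further minute 1798, so 3 further minute boundaries passed. Total skipped labels = 18 × 0 + 2 × 3 = 6.
Non-drop label index = 7075 + 6 = 7081; at 30 labels/s that is 00:03:56:01, i.e. DF 00:03:56;01.

00:03:56;01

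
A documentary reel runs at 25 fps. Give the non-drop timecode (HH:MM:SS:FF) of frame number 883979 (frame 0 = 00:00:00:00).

883979 ÷ 25 = 35359 full seconds, remainder 4 frames.
35359 s = 9 h 49 min 19 s.
Timecode: 09:49:19:04.

09:49:19:04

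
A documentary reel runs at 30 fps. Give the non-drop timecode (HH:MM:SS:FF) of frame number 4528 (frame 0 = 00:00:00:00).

00:02:30:28

4528 ÷ 30 = 150 full seconds, remainder 28 frames.
150 s = 0 h 2 min 30 s.
Timecode: 00:02:30:28.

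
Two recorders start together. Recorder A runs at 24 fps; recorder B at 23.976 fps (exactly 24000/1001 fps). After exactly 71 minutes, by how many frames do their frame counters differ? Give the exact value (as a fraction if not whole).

71 min = 4260 s.
A emits 24 × 4260 = 102240 frames; B emits 24000/1001 × 4260 = 102240000/1001.
Difference = 102240/1001 frames (≈ 102.1379); B is behind A.

102240/1001 frames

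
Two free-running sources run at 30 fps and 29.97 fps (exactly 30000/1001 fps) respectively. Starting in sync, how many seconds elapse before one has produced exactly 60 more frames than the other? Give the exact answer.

The gap grows by |30000/1001 − 30| = 30/1001 frames per second.
Time for a 60-frame gap: 60 ÷ (30/1001) = 2002 s.

2002 seconds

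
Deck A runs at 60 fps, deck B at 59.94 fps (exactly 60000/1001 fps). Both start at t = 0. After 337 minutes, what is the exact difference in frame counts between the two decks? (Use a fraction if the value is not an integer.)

337 min = 20220 s.
A emits 60 × 20220 = 1213200 frames; B emits 60000/1001 × 20220 = 1213200000/1001.
Difference = 1213200/1001 frames (≈ 1211.9880); B is behind A.

1213200/1001 frames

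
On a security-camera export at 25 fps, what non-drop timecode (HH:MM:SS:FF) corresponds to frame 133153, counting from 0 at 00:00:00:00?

133153 ÷ 25 = 5326 full seconds, remainder 3 frames.
5326 s = 1 h 28 min 46 s.
Timecode: 01:28:46:03.

01:28:46:03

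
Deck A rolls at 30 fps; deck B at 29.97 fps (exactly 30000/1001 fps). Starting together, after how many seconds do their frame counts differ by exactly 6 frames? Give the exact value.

The gap grows by |30000/1001 − 30| = 30/1001 frames per second.
Time for a 6-frame gap: 6 ÷ (30/1001) = 200.2 s.

200.2 seconds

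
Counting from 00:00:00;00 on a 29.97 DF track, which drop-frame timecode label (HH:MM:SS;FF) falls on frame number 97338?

00:54:07;26

Each 10-minute DF block holds 10 × 60 × 30 − 9 × 2 = 17982 frames. 97338 ÷ 17982 → 5 full blocks, remainder 7428.
Within the partial block the first minute is 1800 frames and each further minute 1798, so 4 further minute boundaries passed. Total skipped labels = 18 × 5 + 2 × 4 = 98.
Non-drop label index = 97338 + 98 = 97436; at 30 labels/s that is 00:54:07:26, i.e. DF 00:54:07;26.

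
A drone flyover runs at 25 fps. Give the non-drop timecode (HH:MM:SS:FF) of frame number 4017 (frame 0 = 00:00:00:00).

4017 ÷ 25 = 160 full seconds, remainder 17 frames.
160 s = 0 h 2 min 40 s.
Timecode: 00:02:40:17.

00:02:40:17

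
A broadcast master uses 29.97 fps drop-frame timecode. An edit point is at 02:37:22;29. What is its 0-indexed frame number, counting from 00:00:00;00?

283005

Complete 10-minute blocks: 15, each 17982 frames → 269730.
Remaining 7 whole minutes in the current block: 1800 + 6 × 1798 = 12588 frames.
Within the current minute: 22 × 30 + 29 − 2 = 687 (labels ;00/;01 skipped at this minute). Total = 269730 + 12588 + 687 = 283005.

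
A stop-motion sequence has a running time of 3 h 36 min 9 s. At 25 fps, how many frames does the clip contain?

324225 frames

3 h 36 min 9 s = 12969 s.
Frames = 12969 × 25 = 324225.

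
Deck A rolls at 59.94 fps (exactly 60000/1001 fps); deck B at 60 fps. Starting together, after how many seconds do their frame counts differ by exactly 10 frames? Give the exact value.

The gap grows by |60 − 60000/1001| = 60/1001 frames per second.
Time for a 10-frame gap: 10 ÷ (60/1001) = 1001/6 s.

1001/6 seconds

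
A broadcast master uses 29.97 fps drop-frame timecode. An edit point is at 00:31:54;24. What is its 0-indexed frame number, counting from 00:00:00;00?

As if non-drop at 30 labels/s: (0 × 3600 + 31 × 60 + 54) × 30 + 24 = 57444.
Minute boundaries passed: 31; those not divisible by 10: 31 − 3 = 28; dropped labels = 2 × 28 = 56.
Actual frame index = 57444 − 56 = 57388.

57388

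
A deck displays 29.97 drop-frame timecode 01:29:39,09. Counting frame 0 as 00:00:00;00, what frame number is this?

161217

As if non-drop at 30 labels/s: (1 × 3600 + 29 × 60 + 39) × 30 + 9 = 161379.
Minute boundaries passed: 89; those not divisible by 10: 89 − 8 = 81; dropped labels = 2 × 81 = 162.
Actual frame index = 161379 − 162 = 161217.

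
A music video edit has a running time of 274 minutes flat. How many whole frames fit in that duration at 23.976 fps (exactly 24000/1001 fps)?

274 min = 16440 s.
Frames = 16440 × 24000/1001 = 394560000/1001 ≈ 394165.8342.
Complete frames: 394165.

394165 frames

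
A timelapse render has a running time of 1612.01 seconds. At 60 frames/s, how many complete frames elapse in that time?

Frames = 1612.01 × 60 = 483603/5 ≈ 96720.6000.
Complete frames: 96720.

96720 frames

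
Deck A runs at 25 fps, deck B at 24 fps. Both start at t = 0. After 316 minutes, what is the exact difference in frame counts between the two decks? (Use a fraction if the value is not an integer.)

316 min = 18960 s.
A emits 25 × 18960 = 474000 frames; B emits 24 × 18960 = 455040.
Difference = 18960 frames; B is behind A.

18960 frames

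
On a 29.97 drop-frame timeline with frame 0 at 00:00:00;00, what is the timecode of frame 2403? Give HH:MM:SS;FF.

Each 10-minute DF block holds 10 × 60 × 30 − 9 × 2 = 17982 frames. 2403 ÷ 17982 → 0 full blocks, remainder 2403.
Within the partial block the first minute is 1800 frames and each further minute 1798, so 1 further minute boundary passed. Total skipped labels = 18 × 0 + 2 × 1 = 2.
Non-drop label index = 2403 + 2 = 2405; at 30 labels/s that is 00:01:20:05, i.e. DF 00:01:20;05.

00:01:20;05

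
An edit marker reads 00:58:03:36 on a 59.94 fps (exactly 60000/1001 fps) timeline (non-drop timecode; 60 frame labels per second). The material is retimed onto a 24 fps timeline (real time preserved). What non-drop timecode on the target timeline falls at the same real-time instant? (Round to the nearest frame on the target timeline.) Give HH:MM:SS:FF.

Source frame index: (0×3600 + 58×60 + 3) × 60 + 36 = 209016.
Real time: 209016 / (60000/1001) = 8717709/2500 s.
Target frame: (8717709/2500) × (24) = 52306254/625 ≈ 83690.006 → 83690.
At 24 labels/s: frame 83690 → 00:58:07:02.

00:58:07:02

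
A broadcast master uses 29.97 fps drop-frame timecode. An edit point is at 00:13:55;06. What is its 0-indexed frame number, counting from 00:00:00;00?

As if non-drop at 30 labels/s: (0 × 3600 + 13 × 60 + 55) × 30 + 6 = 25056.
Minute boundaries passed: 13; those not divisible by 10: 13 − 1 = 12; dropped labels = 2 × 12 = 24.
Actual frame index = 25056 − 24 = 25032.

25032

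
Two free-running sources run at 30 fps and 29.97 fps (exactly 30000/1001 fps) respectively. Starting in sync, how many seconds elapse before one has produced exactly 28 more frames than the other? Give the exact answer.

The gap grows by |30000/1001 − 30| = 30/1001 frames per second.
Time for a 28-frame gap: 28 ÷ (30/1001) = 14014/15 s.

14014/15 seconds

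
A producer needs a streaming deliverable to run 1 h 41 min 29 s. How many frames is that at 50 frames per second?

304450 frames

1 h 41 min 29 s = 6089 s.
Frames = 6089 × 50 = 304450.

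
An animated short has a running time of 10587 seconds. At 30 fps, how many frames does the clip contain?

317610 frames

Frames = 10587 × 30 = 317610.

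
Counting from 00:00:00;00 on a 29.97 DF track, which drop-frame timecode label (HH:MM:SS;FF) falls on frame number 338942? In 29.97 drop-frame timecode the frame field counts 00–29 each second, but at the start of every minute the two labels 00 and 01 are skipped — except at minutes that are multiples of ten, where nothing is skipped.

03:08:29;12

Ten DF minutes hold 17982 frames, so frame 338942 lies in block 18 (frames 323676–341657) with 15266 frames into that block.
The block's first minute is 1800 frames and the rest 1798 each; 15266 frames reaches minute 8, so 18 × 18 + 8 × 2 = 340 labels have been skipped so far.
Adding those back, label number 338942 + 340 = 339282 at 30 labels/s is 11309 s + 12 f = 3 h 8 min 29 s frame 12, i.e. 03:08:29;12.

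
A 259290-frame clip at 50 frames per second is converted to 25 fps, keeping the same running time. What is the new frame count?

129645 frames

Target frames = source frames × (target rate / source rate) = 259290 × (25)/(50) = 259290 × 1/2 = 129645.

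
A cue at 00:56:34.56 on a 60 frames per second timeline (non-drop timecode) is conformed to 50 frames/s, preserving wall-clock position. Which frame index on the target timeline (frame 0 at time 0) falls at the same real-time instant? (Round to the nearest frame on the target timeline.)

Source frame index: (0×3600 + 56×60 + 34) × 60 + 56 = 203696.
Real time: 203696 / (60) = 50924/15 s.
Target frame: (50924/15) × (50) = 509240/3 ≈ 169746.667 → 169747.

frame 169747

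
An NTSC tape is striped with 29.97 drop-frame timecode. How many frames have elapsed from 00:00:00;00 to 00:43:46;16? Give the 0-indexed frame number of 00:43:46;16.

78718

As if non-drop at 30 labels/s: (0 × 3600 + 43 × 60 + 46) × 30 + 16 = 78796.
Minute boundaries passed: 43; those not divisible by 10: 43 − 4 = 39; dropped labels = 2 × 39 = 78.
Actual frame index = 78796 − 78 = 78718.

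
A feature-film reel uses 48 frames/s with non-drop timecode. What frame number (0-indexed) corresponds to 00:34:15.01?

98641

Total seconds to the label: (0 × 3600 + 34 × 60 + 15) = 2055.
Frame index = 2055 × 48 + 1 = 98641.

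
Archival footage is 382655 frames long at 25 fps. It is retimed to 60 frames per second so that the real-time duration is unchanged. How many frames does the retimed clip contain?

Target frames = source frames × (target rate / source rate) = 382655 × (60)/(25) = 382655 × 12/5 = 918372.

918372 frames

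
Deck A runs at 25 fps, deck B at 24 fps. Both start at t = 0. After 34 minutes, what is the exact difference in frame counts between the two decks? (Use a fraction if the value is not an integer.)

34 min = 2040 s.
A emits 25 × 2040 = 51000 frames; B emits 24 × 2040 = 48960.
Difference = 2040 frames; B is behind A.

2040 frames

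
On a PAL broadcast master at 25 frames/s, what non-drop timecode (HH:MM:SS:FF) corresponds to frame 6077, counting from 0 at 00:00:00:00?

00:04:03:02

6077 ÷ 25 = 243 full seconds, remainder 2 frames.
243 s = 0 h 4 min 3 s.
Timecode: 00:04:03:02.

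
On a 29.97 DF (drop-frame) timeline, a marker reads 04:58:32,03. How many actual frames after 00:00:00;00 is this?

Complete 10-minute blocks: 29, each 17982 frames → 521478.
Remaining 8 whole minutes in the current block: 1800 + 7 × 1798 = 14386 frames.
Within the current minute: 32 × 30 + 3 − 2 = 961 (labels ;00/;01 skipped at this minute). Total = 521478 + 14386 + 961 = 536825.

536825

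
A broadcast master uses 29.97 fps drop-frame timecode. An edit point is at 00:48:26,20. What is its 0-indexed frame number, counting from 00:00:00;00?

87112

Complete 10-minute blocks: 4, each 17982 frames → 71928.
Remaining 8 whole minutes in the current block: 1800 + 7 × 1798 = 14386 frames.
Within the current minute: 26 × 30 + 20 − 2 = 798 (labels ;00/;01 skipped at this minute). Total = 71928 + 14386 + 798 = 87112.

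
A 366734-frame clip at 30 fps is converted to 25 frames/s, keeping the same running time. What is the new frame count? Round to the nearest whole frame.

Frames at target rate = 366734 × (25) / (30) = 916835/3 ≈ 305611.667.
Nearest whole frame: 305612.

305612 frames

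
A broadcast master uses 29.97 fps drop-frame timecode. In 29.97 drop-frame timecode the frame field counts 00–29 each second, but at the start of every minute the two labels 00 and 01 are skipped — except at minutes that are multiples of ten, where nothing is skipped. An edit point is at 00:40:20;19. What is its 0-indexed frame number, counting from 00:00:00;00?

Complete 10-minute blocks: 4, each 17982 frames → 71928.
Remaining 0 whole minutes in the current block: 0 frames.
Within the current minute: 20 × 30 + 19 = 619. Total = 71928 + 0 + 619 = 72547.

72547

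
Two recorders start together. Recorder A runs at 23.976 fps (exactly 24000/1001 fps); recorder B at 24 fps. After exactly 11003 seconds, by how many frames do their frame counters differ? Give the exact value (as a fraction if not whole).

A emits 24000/1001 × 11003 = 264072000/1001 frames; B emits 24 × 11003 = 264072.
Difference = 264072/1001 frames (≈ 263.8082); B is ahead of A.

264072/1001 frames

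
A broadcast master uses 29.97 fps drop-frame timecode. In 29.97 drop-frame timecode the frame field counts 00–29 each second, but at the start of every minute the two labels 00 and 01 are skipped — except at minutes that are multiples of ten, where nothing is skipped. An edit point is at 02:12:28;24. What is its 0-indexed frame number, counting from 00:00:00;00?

As if non-drop at 30 labels/s: (2 × 3600 + 12 × 60 + 28) × 30 + 24 = 238464.
Minute boundaries passed: 132; those not divisible by 10: 132 − 13 = 119; dropped labels = 2 × 119 = 238.
Actual frame index = 238464 − 238 = 238226.

238226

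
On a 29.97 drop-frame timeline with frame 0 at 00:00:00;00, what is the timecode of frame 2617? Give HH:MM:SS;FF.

00:01:27;09

Ten DF minutes hold 17982 frames, so frame 2617 lies in block 0 (frames 0–17981) with 2617 frames into that block.
The block's first minute is 1800 frames and the rest 1798 each; 2617 frames reaches minute 1, so 0 × 18 + 1 × 2 = 2 labels have been skipped so far.
Adding those back, label number 2617 + 2 = 2619 at 30 labels/s is 87 s + 9 f = 0 h 1 min 27 s frame 9, i.e. 00:01:27;09.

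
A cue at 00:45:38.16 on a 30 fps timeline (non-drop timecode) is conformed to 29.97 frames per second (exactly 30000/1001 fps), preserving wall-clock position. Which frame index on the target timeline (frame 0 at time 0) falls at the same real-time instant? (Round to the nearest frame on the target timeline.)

Source frame index: (0×3600 + 45×60 + 38) × 30 + 16 = 82156.
Real time: 82156 / (30) = 41078/15 s.
Target frame: (41078/15) × (30000/1001) = 82156000/1001 ≈ 82073.926 → 82074.

frame 82074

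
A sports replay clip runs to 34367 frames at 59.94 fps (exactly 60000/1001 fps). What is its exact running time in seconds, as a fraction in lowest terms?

Running time = 34367 ÷ (60000/1001) = 34367 × 1001/60000 = 34401367/60000 s.

34401367/60000 seconds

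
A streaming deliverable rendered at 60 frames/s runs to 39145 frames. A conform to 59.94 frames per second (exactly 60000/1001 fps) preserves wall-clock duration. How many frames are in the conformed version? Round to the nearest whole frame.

39106 frames

Frames at target rate = 39145 × (60000/1001) / (60) = 39145000/1001 ≈ 39105.894.
Nearest whole frame: 39106.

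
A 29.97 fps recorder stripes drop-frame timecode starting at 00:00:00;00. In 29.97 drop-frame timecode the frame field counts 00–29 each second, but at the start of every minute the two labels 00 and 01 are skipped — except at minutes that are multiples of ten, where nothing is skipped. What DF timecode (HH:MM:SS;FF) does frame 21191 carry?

00:11:47;01

Each 10-minute DF block holds 10 × 60 × 30 − 9 × 2 = 17982 frames. 21191 ÷ 17982 → 1 full block, remainder 3209.
Within the partial block the first minute is 1800 frames and each further minute 1798, so 1 further minute boundary passed. Total skipped labels = 18 × 1 + 2 × 1 = 20.
Non-drop label index = 21191 + 20 = 21211; at 30 labels/s that is 00:11:47:01, i.e. DF 00:11:47;01.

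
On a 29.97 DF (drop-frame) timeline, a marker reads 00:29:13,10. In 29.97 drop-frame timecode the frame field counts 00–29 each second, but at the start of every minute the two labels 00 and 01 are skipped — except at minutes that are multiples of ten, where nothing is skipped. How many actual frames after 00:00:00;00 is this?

Complete 10-minute blocks: 2, each 17982 frames → 35964.
Remaining 9 whole minutes in the current block: 1800 + 8 × 1798 = 16184 frames.
Within the current minute: 13 × 30 + 10 − 2 = 398 (labels ;00/;01 skipped at this minute). Total = 35964 + 16184 + 398 = 52546.

52546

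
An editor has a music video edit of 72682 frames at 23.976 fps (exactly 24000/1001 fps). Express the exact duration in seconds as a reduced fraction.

36377341/12000 seconds

Running time = 72682 ÷ (24000/1001) = 72682 × 1001/24000 = 36377341/12000 s.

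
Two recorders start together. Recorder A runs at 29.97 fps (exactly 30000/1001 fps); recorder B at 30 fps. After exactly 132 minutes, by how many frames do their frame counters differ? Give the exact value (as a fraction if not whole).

21600/91 frames

132 min = 7920 s.
A emits 30000/1001 × 7920 = 21600000/91 frames; B emits 30 × 7920 = 237600.
Difference = 21600/91 frames (≈ 237.3626); B is ahead of A.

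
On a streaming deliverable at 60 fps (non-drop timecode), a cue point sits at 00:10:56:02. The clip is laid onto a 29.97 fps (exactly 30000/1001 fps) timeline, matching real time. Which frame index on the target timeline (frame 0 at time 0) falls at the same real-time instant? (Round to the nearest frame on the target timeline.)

frame 19661

Source frame index: (0×3600 + 10×60 + 56) × 60 + 2 = 39362.
Real time: 39362 / (60) = 19681/30 s.
Target frame: (19681/30) × (30000/1001) = 19681000/1001 ≈ 19661.339 → 19661.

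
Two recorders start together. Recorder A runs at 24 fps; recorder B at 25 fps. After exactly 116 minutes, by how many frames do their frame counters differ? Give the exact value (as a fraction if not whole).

116 min = 6960 s.
A emits 24 × 6960 = 167040 frames; B emits 25 × 6960 = 174000.
Difference = 6960 frames; B is ahead of A.

6960 frames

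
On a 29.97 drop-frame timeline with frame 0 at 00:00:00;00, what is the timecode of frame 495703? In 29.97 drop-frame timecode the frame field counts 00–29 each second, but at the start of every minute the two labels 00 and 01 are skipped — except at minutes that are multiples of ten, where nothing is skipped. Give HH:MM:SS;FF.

Each 10-minute DF block holds 10 × 60 × 30 − 9 × 2 = 17982 frames. 495703 ÷ 17982 → 27 full blocks, remainder 10189.
Within the partial block the first minute is 1800 frames and each further minute 1798, so 5 further minute boundaries passed. Total skipped labels = 18 × 27 + 2 × 5 = 496.
Non-drop label index = 495703 + 496 = 496199; at 30 labels/s that is 04:35:39:29, i.e. DF 04:35:39;29.

04:35:39;29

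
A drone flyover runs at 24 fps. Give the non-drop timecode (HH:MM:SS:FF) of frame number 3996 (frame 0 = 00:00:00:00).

3996 ÷ 24 = 166 full seconds, remainder 12 frames.
166 s = 0 h 2 min 46 s.
Timecode: 00:02:46:12.

00:02:46:12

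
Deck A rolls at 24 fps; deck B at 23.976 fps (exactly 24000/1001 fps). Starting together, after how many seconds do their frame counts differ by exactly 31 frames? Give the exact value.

31031/24 seconds

The gap grows by |24000/1001 − 24| = 24/1001 frames per second.
Time for a 31-frame gap: 31 ÷ (24/1001) = 31031/24 s.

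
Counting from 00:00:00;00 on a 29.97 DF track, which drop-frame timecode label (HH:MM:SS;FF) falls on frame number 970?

00:00:32;10

Ten DF minutes hold 17982 frames, so frame 970 lies in block 0 (frames 0–17981) with 970 frames into that block.
The block's first minute is 1800 frames and the rest 1798 each; 970 frames reaches minute 0, so 0 × 18 + 0 × 2 = 0 labels have been skipped so far.
Adding those back, label number 970 + 0 = 970 at 30 labels/s is 32 s + 10 f = 0 h 0 min 32 s frame 10, i.e. 00:00:32;10.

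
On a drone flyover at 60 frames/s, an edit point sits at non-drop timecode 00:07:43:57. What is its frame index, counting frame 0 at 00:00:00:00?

Total seconds to the label: (0 × 3600 + 7 × 60 + 43) = 463.
Frame index = 463 × 60 + 57 = 27837.

frame 27837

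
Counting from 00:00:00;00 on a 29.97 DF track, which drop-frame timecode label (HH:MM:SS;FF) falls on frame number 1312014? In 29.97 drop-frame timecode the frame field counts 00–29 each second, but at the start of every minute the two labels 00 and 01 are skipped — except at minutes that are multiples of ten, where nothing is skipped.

Each 10-minute DF block holds 10 × 60 × 30 − 9 × 2 = 17982 frames. 1312014 ÷ 17982 → 72 full blocks, remainder 17310.
Within the partial block the first minute is 1800 frames and each further minute 1798, so 9 further minute boundaries passed. Total skipped labels = 18 × 72 + 2 × 9 = 1314.
Non-drop label index = 1312014 + 1314 = 1313328; at 30 labels/s that is 12:09:37:18, i.e. DF 12:09:37;18.

12:09:37;18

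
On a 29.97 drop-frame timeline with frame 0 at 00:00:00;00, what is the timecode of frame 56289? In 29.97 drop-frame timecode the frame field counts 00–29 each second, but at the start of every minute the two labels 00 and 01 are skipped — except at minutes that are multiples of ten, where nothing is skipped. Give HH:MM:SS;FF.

Ten DF minutes hold 17982 frames, so frame 56289 lies in block 3 (frames 53946–71927) with 2343 frames into that block.
The block's first minute is 1800 frames and the rest 1798 each; 2343 frames reaches minute 1, so 3 × 18 + 1 × 2 = 56 labels have been skipped so far.
Adding those back, label number 56289 + 56 = 56345 at 30 labels/s is 1878 s + 5 f = 0 h 31 min 18 s frame 5, i.e. 00:31:18;05.

00:31:18;05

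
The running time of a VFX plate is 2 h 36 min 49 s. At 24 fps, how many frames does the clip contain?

225816 frames

2 h 36 min 49 s = 9409 s.
Frames = 9409 × 24 = 225816.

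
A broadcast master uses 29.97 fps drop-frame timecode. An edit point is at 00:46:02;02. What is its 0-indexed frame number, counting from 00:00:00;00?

Complete 10-minute blocks: 4, each 17982 frames → 71928.
Remaining 6 whole minutes in the current block: 1800 + 5 × 1798 = 10790 frames.
Within the current minute: 2 × 30 + 2 − 2 = 60 (labels ;00/;01 skipped at this minute). Total = 71928 + 10790 + 60 = 82778.

82778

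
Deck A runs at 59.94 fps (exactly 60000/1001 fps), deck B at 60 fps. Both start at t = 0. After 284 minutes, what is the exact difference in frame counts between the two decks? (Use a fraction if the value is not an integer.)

1022400/1001 frames

284 min = 17040 s.
A emits 60000/1001 × 17040 = 1022400000/1001 frames; B emits 60 × 17040 = 1022400.
Difference = 1022400/1001 frames (≈ 1021.3786); B is ahead of A.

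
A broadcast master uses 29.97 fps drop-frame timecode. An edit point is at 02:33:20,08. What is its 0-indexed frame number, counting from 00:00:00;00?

Complete 10-minute blocks: 15, each 17982 frames → 269730.
Remaining 3 whole minutes in the current block: 1800 + 2 × 1798 = 5396 frames.
Within the current minute: 20 × 30 + 8 − 2 = 606 (labels ;00/;01 skipped at this minute). Total = 269730 + 5396 + 606 = 275732.

275732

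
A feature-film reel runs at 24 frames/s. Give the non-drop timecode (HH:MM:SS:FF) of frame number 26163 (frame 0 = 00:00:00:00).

26163 ÷ 24 = 1090 full seconds, remainder 3 frames.
1090 s = 0 h 18 min 10 s.
Timecode: 00:18:10:03.

00:18:10:03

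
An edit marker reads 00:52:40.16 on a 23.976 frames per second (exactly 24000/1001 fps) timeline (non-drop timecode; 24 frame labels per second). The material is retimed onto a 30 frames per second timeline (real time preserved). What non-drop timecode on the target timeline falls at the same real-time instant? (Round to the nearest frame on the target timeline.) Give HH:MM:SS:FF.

00:52:43:25

Source frame index: (0×3600 + 52×60 + 40) × 24 + 16 = 75856.
Real time: 75856 / (24000/1001) = 4745741/1500 s.
Target frame: (4745741/1500) × (30) = 4745741/50 ≈ 94914.820 → 94915.
At 30 labels/s: frame 94915 → 00:52:43:25.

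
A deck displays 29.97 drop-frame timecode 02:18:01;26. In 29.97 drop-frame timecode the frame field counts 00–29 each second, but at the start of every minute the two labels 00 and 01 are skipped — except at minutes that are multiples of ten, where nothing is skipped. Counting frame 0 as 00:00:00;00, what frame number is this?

248206

Complete 10-minute blocks: 13, each 17982 frames → 233766.
Remaining 8 whole minutes in the current block: 1800 + 7 × 1798 = 14386 frames.
Within the current minute: 1 × 30 + 26 − 2 = 54 (labels ;00/;01 skipped at this minute). Total = 233766 + 14386 + 54 = 248206.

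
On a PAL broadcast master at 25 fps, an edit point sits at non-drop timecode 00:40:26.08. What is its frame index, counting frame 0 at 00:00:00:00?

frame 60658

Total seconds to the label: (0 × 3600 + 40 × 60 + 26) = 2426.
Frame index = 2426 × 25 + 8 = 60658.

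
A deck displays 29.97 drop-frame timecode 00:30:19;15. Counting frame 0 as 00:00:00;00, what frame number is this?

54531

Complete 10-minute blocks: 3, each 17982 frames → 53946.
Remaining 0 whole minutes in the current block: 0 frames.
Within the current minute: 19 × 30 + 15 = 585. Total = 53946 + 0 + 585 = 54531.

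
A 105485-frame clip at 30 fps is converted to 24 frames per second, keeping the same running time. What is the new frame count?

84388 frames

Target frames = source frames × (target rate / source rate) = 105485 × (24)/(30) = 105485 × 4/5 = 84388.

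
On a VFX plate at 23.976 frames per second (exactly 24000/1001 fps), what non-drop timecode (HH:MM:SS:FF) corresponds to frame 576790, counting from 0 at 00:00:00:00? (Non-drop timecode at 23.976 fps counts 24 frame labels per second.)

576790 ÷ 24 = 24032 full seconds, remainder 22 frames.
24032 s = 6 h 40 min 32 s.
Timecode: 06:40:32:22.

06:40:32:22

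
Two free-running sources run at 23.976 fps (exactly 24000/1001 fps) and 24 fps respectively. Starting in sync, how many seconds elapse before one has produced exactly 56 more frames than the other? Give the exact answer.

7007/3 seconds

The gap grows by |24 − 24000/1001| = 24/1001 frames per second.
Time for a 56-frame gap: 56 ÷ (24/1001) = 7007/3 s.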